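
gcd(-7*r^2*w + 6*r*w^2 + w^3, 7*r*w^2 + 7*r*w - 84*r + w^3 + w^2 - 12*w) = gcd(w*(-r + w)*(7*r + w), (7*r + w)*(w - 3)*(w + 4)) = 7*r + w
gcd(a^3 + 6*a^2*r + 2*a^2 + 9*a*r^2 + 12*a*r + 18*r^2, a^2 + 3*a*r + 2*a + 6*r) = a^2 + 3*a*r + 2*a + 6*r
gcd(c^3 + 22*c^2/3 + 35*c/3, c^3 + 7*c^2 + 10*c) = c^2 + 5*c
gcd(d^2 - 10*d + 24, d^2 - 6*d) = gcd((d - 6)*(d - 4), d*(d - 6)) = d - 6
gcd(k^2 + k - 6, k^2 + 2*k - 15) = 1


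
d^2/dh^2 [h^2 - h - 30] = 2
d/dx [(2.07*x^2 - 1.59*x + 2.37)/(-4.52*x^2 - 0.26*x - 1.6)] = (-7.725*x^2 + 14.8008*x + 3.1602)/(20.4304*x^4 + 2.3504*x^3 + 14.5316*x^2 + 0.832*x + 2.56)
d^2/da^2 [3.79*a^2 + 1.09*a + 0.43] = 7.58000000000000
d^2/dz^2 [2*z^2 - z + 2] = 4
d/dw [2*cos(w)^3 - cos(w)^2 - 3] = 2*(1 - 3*cos(w))*sin(w)*cos(w)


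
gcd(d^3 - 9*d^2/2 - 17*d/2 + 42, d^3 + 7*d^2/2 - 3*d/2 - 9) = d + 3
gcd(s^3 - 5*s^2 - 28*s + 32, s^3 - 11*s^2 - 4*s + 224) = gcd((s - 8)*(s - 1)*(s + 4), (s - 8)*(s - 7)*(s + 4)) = s^2 - 4*s - 32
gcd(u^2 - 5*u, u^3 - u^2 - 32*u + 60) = u - 5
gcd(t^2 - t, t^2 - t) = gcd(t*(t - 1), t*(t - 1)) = t^2 - t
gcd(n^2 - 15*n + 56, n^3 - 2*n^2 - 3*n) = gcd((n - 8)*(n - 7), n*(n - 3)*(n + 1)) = 1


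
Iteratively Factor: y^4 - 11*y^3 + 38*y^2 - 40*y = (y)*(y^3 - 11*y^2 + 38*y - 40) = y*(y - 5)*(y^2 - 6*y + 8) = y*(y - 5)*(y - 2)*(y - 4)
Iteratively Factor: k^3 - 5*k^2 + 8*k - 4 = (k - 2)*(k^2 - 3*k + 2) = (k - 2)*(k - 1)*(k - 2)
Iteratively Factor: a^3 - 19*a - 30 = (a - 5)*(a^2 + 5*a + 6) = (a - 5)*(a + 2)*(a + 3)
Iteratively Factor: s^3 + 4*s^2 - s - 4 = (s + 4)*(s^2 - 1) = (s - 1)*(s + 4)*(s + 1)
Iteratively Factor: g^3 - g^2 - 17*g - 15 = (g - 5)*(g^2 + 4*g + 3) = (g - 5)*(g + 3)*(g + 1)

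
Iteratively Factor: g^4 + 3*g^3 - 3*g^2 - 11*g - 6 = (g + 3)*(g^3 - 3*g - 2) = (g + 1)*(g + 3)*(g^2 - g - 2) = (g - 2)*(g + 1)*(g + 3)*(g + 1)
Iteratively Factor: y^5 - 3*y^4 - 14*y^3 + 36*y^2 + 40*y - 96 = (y - 2)*(y^4 - y^3 - 16*y^2 + 4*y + 48) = (y - 2)^2*(y^3 + y^2 - 14*y - 24) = (y - 2)^2*(y + 2)*(y^2 - y - 12) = (y - 4)*(y - 2)^2*(y + 2)*(y + 3)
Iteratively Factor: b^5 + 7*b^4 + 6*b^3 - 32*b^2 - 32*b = (b + 1)*(b^4 + 6*b^3 - 32*b) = (b - 2)*(b + 1)*(b^3 + 8*b^2 + 16*b) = (b - 2)*(b + 1)*(b + 4)*(b^2 + 4*b) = (b - 2)*(b + 1)*(b + 4)^2*(b)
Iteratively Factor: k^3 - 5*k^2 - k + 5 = (k - 1)*(k^2 - 4*k - 5) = (k - 1)*(k + 1)*(k - 5)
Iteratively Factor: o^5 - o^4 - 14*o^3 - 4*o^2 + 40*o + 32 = (o + 2)*(o^4 - 3*o^3 - 8*o^2 + 12*o + 16) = (o + 2)^2*(o^3 - 5*o^2 + 2*o + 8) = (o - 2)*(o + 2)^2*(o^2 - 3*o - 4) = (o - 4)*(o - 2)*(o + 2)^2*(o + 1)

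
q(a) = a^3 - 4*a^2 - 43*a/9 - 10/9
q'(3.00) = -1.78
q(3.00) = -24.44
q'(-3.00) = 46.22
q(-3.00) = -49.78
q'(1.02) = -9.82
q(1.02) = -9.08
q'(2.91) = -2.65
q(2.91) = -24.24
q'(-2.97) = 45.44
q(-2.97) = -48.40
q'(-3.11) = 49.12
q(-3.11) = -55.02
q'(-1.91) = 21.45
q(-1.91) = -13.55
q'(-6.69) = 183.01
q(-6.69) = -447.59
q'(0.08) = -5.40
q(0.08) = -1.52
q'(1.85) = -9.31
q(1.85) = -17.31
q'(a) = 3*a^2 - 8*a - 43/9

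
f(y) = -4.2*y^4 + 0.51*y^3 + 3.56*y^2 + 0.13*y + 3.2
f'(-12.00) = 29165.41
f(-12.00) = -87458.20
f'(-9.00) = 12307.18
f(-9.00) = -27637.60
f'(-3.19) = 538.34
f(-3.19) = -412.47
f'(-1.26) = 27.19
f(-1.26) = -2.92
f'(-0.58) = -0.21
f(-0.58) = 3.75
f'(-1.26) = 27.19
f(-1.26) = -2.92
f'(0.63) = 1.02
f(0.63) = 4.16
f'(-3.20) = 543.52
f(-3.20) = -417.88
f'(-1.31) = 31.20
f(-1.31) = -4.38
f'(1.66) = -60.68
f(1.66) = -16.33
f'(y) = -16.8*y^3 + 1.53*y^2 + 7.12*y + 0.13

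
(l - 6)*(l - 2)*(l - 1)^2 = l^4 - 10*l^3 + 29*l^2 - 32*l + 12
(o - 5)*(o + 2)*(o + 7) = o^3 + 4*o^2 - 31*o - 70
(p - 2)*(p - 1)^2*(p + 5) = p^4 + p^3 - 15*p^2 + 23*p - 10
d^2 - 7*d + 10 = (d - 5)*(d - 2)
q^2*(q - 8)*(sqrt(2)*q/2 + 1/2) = sqrt(2)*q^4/2 - 4*sqrt(2)*q^3 + q^3/2 - 4*q^2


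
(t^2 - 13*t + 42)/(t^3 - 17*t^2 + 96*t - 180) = (t - 7)/(t^2 - 11*t + 30)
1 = 1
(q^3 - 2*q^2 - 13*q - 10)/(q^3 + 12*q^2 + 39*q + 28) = (q^2 - 3*q - 10)/(q^2 + 11*q + 28)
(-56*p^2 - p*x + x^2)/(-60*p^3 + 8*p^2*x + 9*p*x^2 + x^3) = (-56*p^2 - p*x + x^2)/(-60*p^3 + 8*p^2*x + 9*p*x^2 + x^3)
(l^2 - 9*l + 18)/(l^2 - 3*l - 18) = (l - 3)/(l + 3)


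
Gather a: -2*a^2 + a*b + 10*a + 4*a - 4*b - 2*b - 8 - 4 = -2*a^2 + a*(b + 14) - 6*b - 12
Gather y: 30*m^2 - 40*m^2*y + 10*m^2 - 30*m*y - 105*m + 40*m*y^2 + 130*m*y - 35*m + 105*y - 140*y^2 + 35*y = 40*m^2 - 140*m + y^2*(40*m - 140) + y*(-40*m^2 + 100*m + 140)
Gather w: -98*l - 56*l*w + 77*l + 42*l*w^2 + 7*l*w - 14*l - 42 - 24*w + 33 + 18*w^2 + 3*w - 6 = -35*l + w^2*(42*l + 18) + w*(-49*l - 21) - 15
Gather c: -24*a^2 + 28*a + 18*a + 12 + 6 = -24*a^2 + 46*a + 18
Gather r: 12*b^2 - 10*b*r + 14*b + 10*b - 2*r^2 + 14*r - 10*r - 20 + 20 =12*b^2 + 24*b - 2*r^2 + r*(4 - 10*b)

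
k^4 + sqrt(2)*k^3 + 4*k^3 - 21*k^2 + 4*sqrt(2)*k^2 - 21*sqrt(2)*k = k*(k - 3)*(k + 7)*(k + sqrt(2))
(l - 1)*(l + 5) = l^2 + 4*l - 5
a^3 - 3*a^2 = a^2*(a - 3)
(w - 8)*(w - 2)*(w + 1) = w^3 - 9*w^2 + 6*w + 16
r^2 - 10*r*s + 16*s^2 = (r - 8*s)*(r - 2*s)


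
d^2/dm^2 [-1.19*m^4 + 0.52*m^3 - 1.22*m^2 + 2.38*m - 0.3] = -14.28*m^2 + 3.12*m - 2.44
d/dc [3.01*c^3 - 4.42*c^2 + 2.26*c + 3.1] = 9.03*c^2 - 8.84*c + 2.26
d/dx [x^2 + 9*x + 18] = 2*x + 9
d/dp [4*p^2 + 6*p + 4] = 8*p + 6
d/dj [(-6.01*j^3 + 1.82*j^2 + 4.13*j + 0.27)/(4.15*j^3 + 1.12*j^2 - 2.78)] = (-1.4210854715202e-14*j^5 - 14.2842*j^4 - 34.279*j^3 + 42.1363*j^2 - 10.724*j - 11.4814)/(17.2225*j^6 + 9.296*j^5 + 1.2544*j^4 - 23.074*j^3 - 6.2272*j^2 + 7.7284)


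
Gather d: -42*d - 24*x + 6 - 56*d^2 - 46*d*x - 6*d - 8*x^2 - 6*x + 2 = -56*d^2 + d*(-46*x - 48) - 8*x^2 - 30*x + 8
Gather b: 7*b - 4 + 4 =7*b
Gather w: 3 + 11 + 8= 22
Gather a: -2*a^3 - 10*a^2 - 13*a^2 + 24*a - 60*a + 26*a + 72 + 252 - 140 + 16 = -2*a^3 - 23*a^2 - 10*a + 200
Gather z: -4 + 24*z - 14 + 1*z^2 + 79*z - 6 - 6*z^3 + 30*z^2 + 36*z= -6*z^3 + 31*z^2 + 139*z - 24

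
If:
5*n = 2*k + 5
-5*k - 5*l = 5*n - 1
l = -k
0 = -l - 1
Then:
No Solution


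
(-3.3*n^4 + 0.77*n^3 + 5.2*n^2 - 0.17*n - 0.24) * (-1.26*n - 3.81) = 4.158*n^5 + 11.6028*n^4 - 9.4857*n^3 - 19.5978*n^2 + 0.9501*n + 0.9144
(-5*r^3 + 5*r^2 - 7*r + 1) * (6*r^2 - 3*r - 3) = -30*r^5 + 45*r^4 - 42*r^3 + 12*r^2 + 18*r - 3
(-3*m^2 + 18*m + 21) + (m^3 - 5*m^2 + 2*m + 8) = m^3 - 8*m^2 + 20*m + 29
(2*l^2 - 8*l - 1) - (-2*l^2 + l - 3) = 4*l^2 - 9*l + 2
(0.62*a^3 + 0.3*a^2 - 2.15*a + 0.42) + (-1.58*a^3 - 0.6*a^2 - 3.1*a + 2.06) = -0.96*a^3 - 0.3*a^2 - 5.25*a + 2.48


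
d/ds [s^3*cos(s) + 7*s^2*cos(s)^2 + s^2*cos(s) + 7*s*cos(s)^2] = -s^3*sin(s) - s^2*sin(s) - 7*s^2*sin(2*s) + 3*s^2*cos(s) + 2*s*cos(s) + 7*sqrt(2)*s*cos(2*s + pi/4) + 7*s + 7*cos(2*s)/2 + 7/2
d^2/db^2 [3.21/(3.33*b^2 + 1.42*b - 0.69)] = (-71.190738*b^2 - 30.357612*b + 3.21*(6.66*b + 1.42)*(13.32*b + 2.84) + 14.751234)/(3.33*b^2 + 1.42*b - 0.69)^3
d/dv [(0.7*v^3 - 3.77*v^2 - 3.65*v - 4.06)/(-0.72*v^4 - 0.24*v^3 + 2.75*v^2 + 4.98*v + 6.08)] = (0.504*v^6 - 5.4288*v^5 - 6.8638*v^4 - 6.4728*v^3 + 1.10769999999999*v^2 - 23.5132*v - 1.9732)/(0.5184*v^8 + 0.3456*v^7 - 3.9024*v^6 - 8.4912*v^5 - 3.5831*v^4 + 24.4716*v^3 + 58.2404*v^2 + 60.5568*v + 36.9664)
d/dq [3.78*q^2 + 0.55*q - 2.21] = 7.56*q + 0.55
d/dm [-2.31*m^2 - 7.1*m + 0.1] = -4.62*m - 7.1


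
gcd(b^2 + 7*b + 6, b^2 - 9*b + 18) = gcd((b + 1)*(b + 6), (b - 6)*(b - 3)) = 1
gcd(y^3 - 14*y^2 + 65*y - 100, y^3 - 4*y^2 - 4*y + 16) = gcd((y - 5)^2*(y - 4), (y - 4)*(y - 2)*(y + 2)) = y - 4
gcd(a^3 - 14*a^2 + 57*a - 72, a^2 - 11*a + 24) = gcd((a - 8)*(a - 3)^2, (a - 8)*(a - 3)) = a^2 - 11*a + 24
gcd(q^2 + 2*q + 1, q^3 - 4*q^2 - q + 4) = q + 1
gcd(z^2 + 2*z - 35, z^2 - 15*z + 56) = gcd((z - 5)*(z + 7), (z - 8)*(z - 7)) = 1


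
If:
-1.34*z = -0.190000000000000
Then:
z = 0.14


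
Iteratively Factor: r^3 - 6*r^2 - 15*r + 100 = (r - 5)*(r^2 - r - 20) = (r - 5)^2*(r + 4)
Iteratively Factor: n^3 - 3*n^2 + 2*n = (n - 1)*(n^2 - 2*n) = (n - 2)*(n - 1)*(n)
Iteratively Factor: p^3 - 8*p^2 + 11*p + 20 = (p - 5)*(p^2 - 3*p - 4) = (p - 5)*(p + 1)*(p - 4)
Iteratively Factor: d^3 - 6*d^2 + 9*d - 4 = (d - 1)*(d^2 - 5*d + 4) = (d - 1)^2*(d - 4)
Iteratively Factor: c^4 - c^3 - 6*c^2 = (c)*(c^3 - c^2 - 6*c) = c*(c - 3)*(c^2 + 2*c) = c^2*(c - 3)*(c + 2)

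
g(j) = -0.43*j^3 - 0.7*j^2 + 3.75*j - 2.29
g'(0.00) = 3.75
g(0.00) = -2.29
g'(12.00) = -198.81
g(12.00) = -801.13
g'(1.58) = -1.68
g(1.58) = 0.19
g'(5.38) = -41.12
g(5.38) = -69.34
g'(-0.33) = 4.07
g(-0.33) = -3.59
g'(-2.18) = 0.67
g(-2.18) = -9.34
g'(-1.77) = 2.19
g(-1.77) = -8.74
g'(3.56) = -17.58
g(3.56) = -17.21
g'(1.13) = 0.52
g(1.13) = 0.43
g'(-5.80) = -31.53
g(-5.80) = 36.31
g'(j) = -1.29*j^2 - 1.4*j + 3.75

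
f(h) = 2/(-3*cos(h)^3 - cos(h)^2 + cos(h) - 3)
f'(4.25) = -0.02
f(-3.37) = -0.93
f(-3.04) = -0.98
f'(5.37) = 0.48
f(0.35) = -0.37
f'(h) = 2*(-9*sin(h)*cos(h)^2 - 2*sin(h)*cos(h) + sin(h))/(-3*cos(h)^3 - cos(h)^2 + cos(h) - 3)^2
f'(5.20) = 0.36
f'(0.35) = -0.21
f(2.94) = -0.94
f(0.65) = -0.46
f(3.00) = -0.97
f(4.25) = -0.59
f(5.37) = -0.58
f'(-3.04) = 0.29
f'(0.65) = -0.40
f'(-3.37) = -0.55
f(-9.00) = -0.81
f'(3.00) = -0.39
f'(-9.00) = 0.63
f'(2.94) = -0.51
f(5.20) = -0.65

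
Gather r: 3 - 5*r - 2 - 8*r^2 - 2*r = -8*r^2 - 7*r + 1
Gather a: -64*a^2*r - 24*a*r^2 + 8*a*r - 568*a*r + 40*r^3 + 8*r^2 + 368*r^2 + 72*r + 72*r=-64*a^2*r + a*(-24*r^2 - 560*r) + 40*r^3 + 376*r^2 + 144*r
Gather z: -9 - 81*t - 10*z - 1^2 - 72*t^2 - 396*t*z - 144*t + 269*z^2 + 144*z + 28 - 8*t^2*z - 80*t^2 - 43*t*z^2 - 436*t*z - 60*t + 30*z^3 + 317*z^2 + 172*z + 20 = -152*t^2 - 285*t + 30*z^3 + z^2*(586 - 43*t) + z*(-8*t^2 - 832*t + 306) + 38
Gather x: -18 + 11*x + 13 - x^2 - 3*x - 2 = -x^2 + 8*x - 7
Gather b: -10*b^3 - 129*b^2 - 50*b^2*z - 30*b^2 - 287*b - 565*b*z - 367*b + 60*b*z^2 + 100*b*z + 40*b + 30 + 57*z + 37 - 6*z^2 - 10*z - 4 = -10*b^3 + b^2*(-50*z - 159) + b*(60*z^2 - 465*z - 614) - 6*z^2 + 47*z + 63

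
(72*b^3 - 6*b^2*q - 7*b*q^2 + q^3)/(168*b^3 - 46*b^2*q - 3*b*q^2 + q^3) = (3*b + q)/(7*b + q)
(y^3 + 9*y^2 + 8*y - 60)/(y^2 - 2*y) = y + 11 + 30/y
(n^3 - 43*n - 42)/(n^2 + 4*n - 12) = (n^2 - 6*n - 7)/(n - 2)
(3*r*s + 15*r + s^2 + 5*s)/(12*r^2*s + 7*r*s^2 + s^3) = (s + 5)/(s*(4*r + s))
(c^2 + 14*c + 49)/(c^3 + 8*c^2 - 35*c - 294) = 1/(c - 6)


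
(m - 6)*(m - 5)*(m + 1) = m^3 - 10*m^2 + 19*m + 30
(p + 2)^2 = p^2 + 4*p + 4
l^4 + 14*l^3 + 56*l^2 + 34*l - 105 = (l - 1)*(l + 3)*(l + 5)*(l + 7)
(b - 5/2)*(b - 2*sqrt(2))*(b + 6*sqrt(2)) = b^3 - 5*b^2/2 + 4*sqrt(2)*b^2 - 24*b - 10*sqrt(2)*b + 60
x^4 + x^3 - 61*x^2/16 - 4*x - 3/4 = (x - 2)*(x + 1/4)*(x + 3/4)*(x + 2)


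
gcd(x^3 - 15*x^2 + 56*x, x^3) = x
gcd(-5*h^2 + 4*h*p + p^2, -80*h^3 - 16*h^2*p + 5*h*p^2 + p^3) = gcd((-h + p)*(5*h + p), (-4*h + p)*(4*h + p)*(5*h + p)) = 5*h + p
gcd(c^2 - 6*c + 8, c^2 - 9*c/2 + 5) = c - 2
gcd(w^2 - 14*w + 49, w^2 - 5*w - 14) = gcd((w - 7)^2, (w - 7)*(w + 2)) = w - 7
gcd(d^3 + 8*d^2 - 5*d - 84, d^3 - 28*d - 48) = d + 4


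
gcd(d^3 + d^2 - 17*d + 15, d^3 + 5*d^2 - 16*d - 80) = d + 5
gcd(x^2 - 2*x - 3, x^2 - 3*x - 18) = 1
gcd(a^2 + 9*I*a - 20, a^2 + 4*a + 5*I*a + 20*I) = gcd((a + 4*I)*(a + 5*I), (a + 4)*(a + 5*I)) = a + 5*I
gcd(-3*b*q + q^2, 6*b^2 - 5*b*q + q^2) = -3*b + q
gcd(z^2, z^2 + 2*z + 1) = 1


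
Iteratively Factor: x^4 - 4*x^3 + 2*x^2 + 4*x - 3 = (x - 1)*(x^3 - 3*x^2 - x + 3) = (x - 1)*(x + 1)*(x^2 - 4*x + 3) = (x - 3)*(x - 1)*(x + 1)*(x - 1)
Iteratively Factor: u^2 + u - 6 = (u + 3)*(u - 2)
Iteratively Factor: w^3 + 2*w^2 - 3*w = (w)*(w^2 + 2*w - 3) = w*(w - 1)*(w + 3)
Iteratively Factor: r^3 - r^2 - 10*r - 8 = (r + 2)*(r^2 - 3*r - 4) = (r + 1)*(r + 2)*(r - 4)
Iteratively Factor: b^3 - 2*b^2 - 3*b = (b)*(b^2 - 2*b - 3) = b*(b - 3)*(b + 1)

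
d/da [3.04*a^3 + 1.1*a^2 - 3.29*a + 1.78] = 9.12*a^2 + 2.2*a - 3.29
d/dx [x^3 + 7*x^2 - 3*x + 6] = 3*x^2 + 14*x - 3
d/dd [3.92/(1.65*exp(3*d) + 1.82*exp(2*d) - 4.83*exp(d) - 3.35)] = (-19.404*exp(2*d) - 14.2688*exp(d) + 18.9336)*exp(d)/(1.65*exp(3*d) + 1.82*exp(2*d) - 4.83*exp(d) - 3.35)^2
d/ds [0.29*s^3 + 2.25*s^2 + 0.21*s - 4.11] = 0.87*s^2 + 4.5*s + 0.21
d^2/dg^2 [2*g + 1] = 0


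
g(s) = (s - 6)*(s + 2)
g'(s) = 2*s - 4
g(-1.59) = -3.11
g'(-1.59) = -7.18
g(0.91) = -14.81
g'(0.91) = -2.18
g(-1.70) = -2.31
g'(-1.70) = -7.40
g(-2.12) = 0.97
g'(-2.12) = -8.24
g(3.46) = -13.87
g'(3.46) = 2.92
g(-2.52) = 4.43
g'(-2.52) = -9.04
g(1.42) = -15.66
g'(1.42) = -1.16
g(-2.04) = 0.32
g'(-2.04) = -8.08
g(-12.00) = 180.00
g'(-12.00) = -28.00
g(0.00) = -12.00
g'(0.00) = -4.00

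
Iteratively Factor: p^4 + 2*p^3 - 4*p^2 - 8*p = (p - 2)*(p^3 + 4*p^2 + 4*p) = p*(p - 2)*(p^2 + 4*p + 4) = p*(p - 2)*(p + 2)*(p + 2)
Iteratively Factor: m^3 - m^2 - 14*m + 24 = (m - 2)*(m^2 + m - 12) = (m - 3)*(m - 2)*(m + 4)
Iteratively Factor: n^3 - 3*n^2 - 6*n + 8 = (n + 2)*(n^2 - 5*n + 4) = (n - 4)*(n + 2)*(n - 1)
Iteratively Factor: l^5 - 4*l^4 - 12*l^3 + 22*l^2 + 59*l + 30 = (l + 2)*(l^4 - 6*l^3 + 22*l + 15) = (l + 1)*(l + 2)*(l^3 - 7*l^2 + 7*l + 15) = (l + 1)^2*(l + 2)*(l^2 - 8*l + 15) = (l - 5)*(l + 1)^2*(l + 2)*(l - 3)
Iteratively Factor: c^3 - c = (c + 1)*(c^2 - c) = (c - 1)*(c + 1)*(c)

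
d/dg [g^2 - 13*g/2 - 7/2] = 2*g - 13/2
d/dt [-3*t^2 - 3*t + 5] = -6*t - 3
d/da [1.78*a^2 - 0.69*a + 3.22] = 3.56*a - 0.69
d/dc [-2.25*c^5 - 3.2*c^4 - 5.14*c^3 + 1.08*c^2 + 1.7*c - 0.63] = -11.25*c^4 - 12.8*c^3 - 15.42*c^2 + 2.16*c + 1.7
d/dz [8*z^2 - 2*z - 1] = 16*z - 2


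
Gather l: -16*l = -16*l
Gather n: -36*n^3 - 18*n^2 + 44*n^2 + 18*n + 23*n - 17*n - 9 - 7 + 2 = -36*n^3 + 26*n^2 + 24*n - 14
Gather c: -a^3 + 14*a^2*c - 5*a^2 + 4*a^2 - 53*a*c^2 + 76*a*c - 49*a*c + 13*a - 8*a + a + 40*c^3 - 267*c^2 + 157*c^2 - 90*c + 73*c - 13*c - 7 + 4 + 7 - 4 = -a^3 - a^2 + 6*a + 40*c^3 + c^2*(-53*a - 110) + c*(14*a^2 + 27*a - 30)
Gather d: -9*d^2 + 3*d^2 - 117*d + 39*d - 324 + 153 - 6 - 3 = -6*d^2 - 78*d - 180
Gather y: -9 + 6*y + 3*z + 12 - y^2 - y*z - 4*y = -y^2 + y*(2 - z) + 3*z + 3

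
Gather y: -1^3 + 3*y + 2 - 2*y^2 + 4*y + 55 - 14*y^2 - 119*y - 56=-16*y^2 - 112*y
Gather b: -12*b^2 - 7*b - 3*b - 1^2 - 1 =-12*b^2 - 10*b - 2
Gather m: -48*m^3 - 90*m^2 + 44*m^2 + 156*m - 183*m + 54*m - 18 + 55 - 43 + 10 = -48*m^3 - 46*m^2 + 27*m + 4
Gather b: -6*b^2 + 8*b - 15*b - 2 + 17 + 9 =-6*b^2 - 7*b + 24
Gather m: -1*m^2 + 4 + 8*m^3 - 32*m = 8*m^3 - m^2 - 32*m + 4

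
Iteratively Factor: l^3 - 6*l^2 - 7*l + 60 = (l - 5)*(l^2 - l - 12) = (l - 5)*(l + 3)*(l - 4)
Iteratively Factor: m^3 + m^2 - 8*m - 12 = (m + 2)*(m^2 - m - 6) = (m - 3)*(m + 2)*(m + 2)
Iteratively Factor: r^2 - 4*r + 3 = (r - 1)*(r - 3)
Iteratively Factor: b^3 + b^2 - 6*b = (b + 3)*(b^2 - 2*b) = b*(b + 3)*(b - 2)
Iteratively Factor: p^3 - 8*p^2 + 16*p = (p - 4)*(p^2 - 4*p) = (p - 4)^2*(p)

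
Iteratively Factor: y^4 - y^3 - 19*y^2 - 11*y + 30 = (y - 5)*(y^3 + 4*y^2 + y - 6) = (y - 5)*(y - 1)*(y^2 + 5*y + 6) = (y - 5)*(y - 1)*(y + 2)*(y + 3)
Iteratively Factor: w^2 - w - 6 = (w - 3)*(w + 2)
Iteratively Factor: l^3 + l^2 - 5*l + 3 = (l - 1)*(l^2 + 2*l - 3) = (l - 1)^2*(l + 3)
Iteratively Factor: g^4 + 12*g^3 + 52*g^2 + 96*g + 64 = (g + 4)*(g^3 + 8*g^2 + 20*g + 16) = (g + 4)^2*(g^2 + 4*g + 4) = (g + 2)*(g + 4)^2*(g + 2)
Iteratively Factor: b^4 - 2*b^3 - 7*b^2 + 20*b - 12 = (b - 1)*(b^3 - b^2 - 8*b + 12) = (b - 1)*(b + 3)*(b^2 - 4*b + 4) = (b - 2)*(b - 1)*(b + 3)*(b - 2)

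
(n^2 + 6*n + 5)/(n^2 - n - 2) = (n + 5)/(n - 2)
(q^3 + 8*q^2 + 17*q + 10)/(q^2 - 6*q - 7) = (q^2 + 7*q + 10)/(q - 7)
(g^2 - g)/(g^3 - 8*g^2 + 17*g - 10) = g/(g^2 - 7*g + 10)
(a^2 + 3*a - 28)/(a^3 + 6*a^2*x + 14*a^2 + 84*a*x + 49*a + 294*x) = (a - 4)/(a^2 + 6*a*x + 7*a + 42*x)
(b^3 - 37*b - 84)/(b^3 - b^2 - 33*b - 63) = (b + 4)/(b + 3)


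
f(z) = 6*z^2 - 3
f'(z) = 12*z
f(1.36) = 8.10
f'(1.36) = 16.32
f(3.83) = 85.01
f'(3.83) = 45.96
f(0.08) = -2.96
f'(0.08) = 0.96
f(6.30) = 235.14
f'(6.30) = 75.60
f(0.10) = -2.94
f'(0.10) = 1.20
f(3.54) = 72.19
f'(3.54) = 42.48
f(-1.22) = 5.93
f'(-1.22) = -14.64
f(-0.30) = -2.46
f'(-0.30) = -3.60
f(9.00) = 483.00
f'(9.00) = 108.00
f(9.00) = 483.00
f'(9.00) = 108.00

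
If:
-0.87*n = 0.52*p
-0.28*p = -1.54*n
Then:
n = 0.00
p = 0.00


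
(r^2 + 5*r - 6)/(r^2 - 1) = (r + 6)/(r + 1)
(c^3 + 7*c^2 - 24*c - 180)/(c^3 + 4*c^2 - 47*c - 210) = (c^2 + c - 30)/(c^2 - 2*c - 35)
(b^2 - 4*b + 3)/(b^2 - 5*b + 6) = (b - 1)/(b - 2)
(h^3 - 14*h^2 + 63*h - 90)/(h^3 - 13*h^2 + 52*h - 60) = (h - 3)/(h - 2)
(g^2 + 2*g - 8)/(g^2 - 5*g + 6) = (g + 4)/(g - 3)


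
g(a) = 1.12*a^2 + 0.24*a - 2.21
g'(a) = 2.24*a + 0.24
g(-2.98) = 7.02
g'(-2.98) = -6.44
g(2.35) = 4.54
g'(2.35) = 5.50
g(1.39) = 0.29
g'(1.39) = 3.35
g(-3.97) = 14.49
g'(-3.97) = -8.65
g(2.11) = 3.28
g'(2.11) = 4.97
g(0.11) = -2.17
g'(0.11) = 0.49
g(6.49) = 46.52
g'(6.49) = 14.78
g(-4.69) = 21.30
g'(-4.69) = -10.27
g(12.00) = 161.95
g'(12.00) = 27.12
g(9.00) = 90.67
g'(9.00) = 20.40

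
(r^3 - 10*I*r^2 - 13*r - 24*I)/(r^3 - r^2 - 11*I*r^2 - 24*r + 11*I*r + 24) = (r + I)/(r - 1)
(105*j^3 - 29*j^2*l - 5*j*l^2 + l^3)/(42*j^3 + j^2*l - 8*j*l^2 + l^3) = (5*j + l)/(2*j + l)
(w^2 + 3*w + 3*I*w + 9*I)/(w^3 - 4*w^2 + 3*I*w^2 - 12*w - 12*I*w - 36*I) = (w + 3)/(w^2 - 4*w - 12)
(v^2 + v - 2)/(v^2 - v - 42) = (-v^2 - v + 2)/(-v^2 + v + 42)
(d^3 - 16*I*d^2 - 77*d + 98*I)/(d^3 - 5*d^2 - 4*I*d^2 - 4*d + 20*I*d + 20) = (d^2 - 14*I*d - 49)/(d^2 - d*(5 + 2*I) + 10*I)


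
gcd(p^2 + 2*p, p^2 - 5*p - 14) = p + 2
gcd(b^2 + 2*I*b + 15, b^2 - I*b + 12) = 1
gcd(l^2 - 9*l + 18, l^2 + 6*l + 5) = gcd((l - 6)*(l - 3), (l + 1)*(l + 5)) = 1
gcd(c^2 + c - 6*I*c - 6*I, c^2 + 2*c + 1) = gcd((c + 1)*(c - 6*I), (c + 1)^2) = c + 1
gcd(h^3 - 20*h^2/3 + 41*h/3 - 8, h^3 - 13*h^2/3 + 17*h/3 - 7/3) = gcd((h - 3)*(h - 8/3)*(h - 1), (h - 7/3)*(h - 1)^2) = h - 1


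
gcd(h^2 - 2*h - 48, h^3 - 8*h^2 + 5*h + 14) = 1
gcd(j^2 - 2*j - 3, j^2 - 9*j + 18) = j - 3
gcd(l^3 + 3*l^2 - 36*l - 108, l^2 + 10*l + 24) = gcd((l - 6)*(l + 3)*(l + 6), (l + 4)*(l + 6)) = l + 6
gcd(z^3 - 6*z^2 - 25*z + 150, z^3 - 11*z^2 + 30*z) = z^2 - 11*z + 30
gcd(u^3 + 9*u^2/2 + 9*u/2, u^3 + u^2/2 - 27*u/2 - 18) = u^2 + 9*u/2 + 9/2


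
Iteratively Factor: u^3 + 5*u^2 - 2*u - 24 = (u + 4)*(u^2 + u - 6) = (u - 2)*(u + 4)*(u + 3)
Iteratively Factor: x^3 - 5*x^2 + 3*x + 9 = (x + 1)*(x^2 - 6*x + 9) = (x - 3)*(x + 1)*(x - 3)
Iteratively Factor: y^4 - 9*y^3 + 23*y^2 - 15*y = (y - 3)*(y^3 - 6*y^2 + 5*y) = (y - 5)*(y - 3)*(y^2 - y) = y*(y - 5)*(y - 3)*(y - 1)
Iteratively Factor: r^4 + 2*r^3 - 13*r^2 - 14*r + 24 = (r - 3)*(r^3 + 5*r^2 + 2*r - 8) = (r - 3)*(r + 2)*(r^2 + 3*r - 4) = (r - 3)*(r + 2)*(r + 4)*(r - 1)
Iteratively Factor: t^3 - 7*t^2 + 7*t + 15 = (t + 1)*(t^2 - 8*t + 15) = (t - 3)*(t + 1)*(t - 5)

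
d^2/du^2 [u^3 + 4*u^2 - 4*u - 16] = 6*u + 8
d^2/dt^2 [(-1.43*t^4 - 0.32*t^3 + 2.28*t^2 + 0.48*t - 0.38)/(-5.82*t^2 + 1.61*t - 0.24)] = (96.8750640000001*t^6 - 80.396316*t^5 + 34.2247619999999*t^4 - 83.321456*t^3 + 96.583824*t^2 - 17.23068*t + 0.274828)/(197.137368*t^6 - 163.603692*t^5 + 69.646194*t^4 - 17.666369*t^3 + 2.872008*t^2 - 0.278208*t + 0.013824)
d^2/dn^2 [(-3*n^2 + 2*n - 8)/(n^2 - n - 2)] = 2*(-n^3 - 42*n^2 + 36*n - 40)/(n^6 - 3*n^5 - 3*n^4 + 11*n^3 + 6*n^2 - 12*n - 8)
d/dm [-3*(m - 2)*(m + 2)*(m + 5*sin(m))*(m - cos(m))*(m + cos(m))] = -15*m^4*cos(m) - 15*m^4 - 60*m^3*sin(m) - 3*m^3*sin(2*m) + 255*m^2*cos(m)/4 + 9*m^2*cos(2*m)/2 + 45*m^2*cos(3*m)/4 + 81*m^2/2 + 255*m*sin(m)/2 + 12*m*sin(2*m) + 15*m*sin(3*m)/2 - 15*cos(m) - 6*cos(2*m) - 45*cos(3*m) - 6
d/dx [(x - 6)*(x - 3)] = 2*x - 9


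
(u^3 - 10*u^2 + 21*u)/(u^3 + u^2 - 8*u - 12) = u*(u - 7)/(u^2 + 4*u + 4)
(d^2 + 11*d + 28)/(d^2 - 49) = (d + 4)/(d - 7)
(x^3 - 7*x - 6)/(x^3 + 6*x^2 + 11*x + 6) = (x - 3)/(x + 3)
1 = 1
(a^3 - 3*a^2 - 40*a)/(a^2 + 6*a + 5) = a*(a - 8)/(a + 1)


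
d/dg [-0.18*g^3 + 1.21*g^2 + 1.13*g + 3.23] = -0.54*g^2 + 2.42*g + 1.13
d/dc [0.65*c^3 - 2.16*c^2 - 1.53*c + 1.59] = 1.95*c^2 - 4.32*c - 1.53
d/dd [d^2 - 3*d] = 2*d - 3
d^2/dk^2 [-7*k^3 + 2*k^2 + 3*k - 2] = 4 - 42*k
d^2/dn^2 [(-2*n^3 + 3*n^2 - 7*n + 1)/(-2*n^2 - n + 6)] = 2*(60*n^3 - 156*n^2 + 462*n - 79)/(8*n^6 + 12*n^5 - 66*n^4 - 71*n^3 + 198*n^2 + 108*n - 216)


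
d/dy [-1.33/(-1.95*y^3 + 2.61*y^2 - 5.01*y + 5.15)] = (-7.7805*y^2 + 6.9426*y - 6.6633)/(1.95*y^3 - 2.61*y^2 + 5.01*y - 5.15)^2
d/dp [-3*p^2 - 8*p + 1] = -6*p - 8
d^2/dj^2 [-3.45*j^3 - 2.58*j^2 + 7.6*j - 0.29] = -20.7*j - 5.16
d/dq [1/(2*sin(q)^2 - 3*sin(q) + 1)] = (3 - 4*sin(q))*cos(q)/(2*sin(q)^2 - 3*sin(q) + 1)^2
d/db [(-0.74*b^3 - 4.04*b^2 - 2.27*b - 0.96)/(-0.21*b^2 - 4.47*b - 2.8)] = (0.1554*b^4 + 6.6156*b^3 + 23.7981*b^2 + 22.2208*b + 2.0648)/(0.0441*b^4 + 1.8774*b^3 + 21.1569*b^2 + 25.032*b + 7.84)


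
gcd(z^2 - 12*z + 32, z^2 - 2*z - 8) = z - 4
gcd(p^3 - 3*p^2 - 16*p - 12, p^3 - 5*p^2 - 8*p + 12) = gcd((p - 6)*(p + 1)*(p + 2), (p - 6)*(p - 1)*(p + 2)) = p^2 - 4*p - 12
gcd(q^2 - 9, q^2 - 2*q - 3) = q - 3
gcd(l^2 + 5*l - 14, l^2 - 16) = 1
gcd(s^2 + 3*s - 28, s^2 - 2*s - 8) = s - 4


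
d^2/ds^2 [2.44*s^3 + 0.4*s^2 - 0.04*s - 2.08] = 14.64*s + 0.8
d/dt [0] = 0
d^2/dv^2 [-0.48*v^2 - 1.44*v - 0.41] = -0.960000000000000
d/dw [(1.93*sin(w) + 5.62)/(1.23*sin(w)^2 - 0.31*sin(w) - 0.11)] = (-2.3739*sin(w)^2 - 13.8252*sin(w) + 1.5299)*cos(w)/(1.5129*sin(w)^4 - 0.7626*sin(w)^3 - 0.1745*sin(w)^2 + 0.0682*sin(w) + 0.0121)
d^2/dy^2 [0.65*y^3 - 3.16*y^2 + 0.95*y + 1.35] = 3.9*y - 6.32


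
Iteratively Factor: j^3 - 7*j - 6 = (j - 3)*(j^2 + 3*j + 2) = (j - 3)*(j + 2)*(j + 1)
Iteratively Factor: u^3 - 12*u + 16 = (u + 4)*(u^2 - 4*u + 4) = (u - 2)*(u + 4)*(u - 2)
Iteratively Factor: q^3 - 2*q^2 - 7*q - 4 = (q + 1)*(q^2 - 3*q - 4) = (q + 1)^2*(q - 4)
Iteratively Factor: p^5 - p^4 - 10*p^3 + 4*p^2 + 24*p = (p + 2)*(p^4 - 3*p^3 - 4*p^2 + 12*p) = (p - 2)*(p + 2)*(p^3 - p^2 - 6*p) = p*(p - 2)*(p + 2)*(p^2 - p - 6) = p*(p - 2)*(p + 2)^2*(p - 3)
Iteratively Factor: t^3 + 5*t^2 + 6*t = (t + 3)*(t^2 + 2*t) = t*(t + 3)*(t + 2)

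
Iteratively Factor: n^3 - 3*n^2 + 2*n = (n - 2)*(n^2 - n) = n*(n - 2)*(n - 1)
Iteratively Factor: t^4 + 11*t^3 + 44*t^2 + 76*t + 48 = (t + 2)*(t^3 + 9*t^2 + 26*t + 24) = (t + 2)*(t + 4)*(t^2 + 5*t + 6) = (t + 2)^2*(t + 4)*(t + 3)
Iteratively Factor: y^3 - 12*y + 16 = (y + 4)*(y^2 - 4*y + 4) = (y - 2)*(y + 4)*(y - 2)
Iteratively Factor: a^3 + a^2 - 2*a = (a - 1)*(a^2 + 2*a) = a*(a - 1)*(a + 2)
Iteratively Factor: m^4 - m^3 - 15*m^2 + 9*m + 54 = (m + 3)*(m^3 - 4*m^2 - 3*m + 18) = (m - 3)*(m + 3)*(m^2 - m - 6) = (m - 3)*(m + 2)*(m + 3)*(m - 3)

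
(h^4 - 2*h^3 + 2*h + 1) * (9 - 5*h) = -5*h^5 + 19*h^4 - 18*h^3 - 10*h^2 + 13*h + 9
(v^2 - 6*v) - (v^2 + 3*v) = -9*v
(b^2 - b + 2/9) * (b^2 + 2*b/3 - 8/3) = b^4 - b^3/3 - 28*b^2/9 + 76*b/27 - 16/27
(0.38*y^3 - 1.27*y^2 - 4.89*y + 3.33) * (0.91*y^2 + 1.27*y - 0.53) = 0.3458*y^5 - 0.6731*y^4 - 6.2642*y^3 - 2.5069*y^2 + 6.8208*y - 1.7649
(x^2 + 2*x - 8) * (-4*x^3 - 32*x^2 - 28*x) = -4*x^5 - 40*x^4 - 60*x^3 + 200*x^2 + 224*x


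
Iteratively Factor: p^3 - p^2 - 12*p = (p + 3)*(p^2 - 4*p) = p*(p + 3)*(p - 4)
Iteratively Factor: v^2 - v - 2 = (v - 2)*(v + 1)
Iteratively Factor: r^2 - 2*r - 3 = (r + 1)*(r - 3)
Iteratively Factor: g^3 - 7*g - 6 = (g + 2)*(g^2 - 2*g - 3) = (g - 3)*(g + 2)*(g + 1)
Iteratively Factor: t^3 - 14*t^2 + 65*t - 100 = (t - 5)*(t^2 - 9*t + 20) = (t - 5)^2*(t - 4)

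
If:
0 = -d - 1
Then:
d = -1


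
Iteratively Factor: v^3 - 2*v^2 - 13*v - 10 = (v + 2)*(v^2 - 4*v - 5) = (v + 1)*(v + 2)*(v - 5)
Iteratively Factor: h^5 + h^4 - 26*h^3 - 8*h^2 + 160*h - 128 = (h - 4)*(h^4 + 5*h^3 - 6*h^2 - 32*h + 32) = (h - 4)*(h + 4)*(h^3 + h^2 - 10*h + 8) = (h - 4)*(h + 4)^2*(h^2 - 3*h + 2) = (h - 4)*(h - 2)*(h + 4)^2*(h - 1)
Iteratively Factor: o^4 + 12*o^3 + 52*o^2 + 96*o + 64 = (o + 4)*(o^3 + 8*o^2 + 20*o + 16) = (o + 4)^2*(o^2 + 4*o + 4) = (o + 2)*(o + 4)^2*(o + 2)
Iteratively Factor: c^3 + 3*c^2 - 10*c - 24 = (c + 2)*(c^2 + c - 12) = (c + 2)*(c + 4)*(c - 3)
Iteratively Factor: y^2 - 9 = (y + 3)*(y - 3)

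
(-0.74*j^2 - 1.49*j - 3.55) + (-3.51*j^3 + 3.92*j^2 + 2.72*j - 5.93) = -3.51*j^3 + 3.18*j^2 + 1.23*j - 9.48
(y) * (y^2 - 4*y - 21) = y^3 - 4*y^2 - 21*y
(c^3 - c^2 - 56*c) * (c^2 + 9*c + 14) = c^5 + 8*c^4 - 51*c^3 - 518*c^2 - 784*c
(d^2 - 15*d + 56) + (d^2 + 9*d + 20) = 2*d^2 - 6*d + 76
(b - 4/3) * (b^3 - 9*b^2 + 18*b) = b^4 - 31*b^3/3 + 30*b^2 - 24*b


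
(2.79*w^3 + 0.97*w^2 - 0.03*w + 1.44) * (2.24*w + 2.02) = 6.2496*w^4 + 7.8086*w^3 + 1.8922*w^2 + 3.165*w + 2.9088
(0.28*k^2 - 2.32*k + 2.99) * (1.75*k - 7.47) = 0.49*k^3 - 6.1516*k^2 + 22.5629*k - 22.3353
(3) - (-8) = 11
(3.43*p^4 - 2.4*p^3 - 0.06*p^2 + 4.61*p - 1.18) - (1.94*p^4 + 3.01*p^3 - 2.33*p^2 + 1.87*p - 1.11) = 1.49*p^4 - 5.41*p^3 + 2.27*p^2 + 2.74*p - 0.0699999999999998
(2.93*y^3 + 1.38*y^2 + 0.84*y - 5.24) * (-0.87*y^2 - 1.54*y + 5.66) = -2.5491*y^5 - 5.7128*y^4 + 13.7278*y^3 + 11.076*y^2 + 12.824*y - 29.6584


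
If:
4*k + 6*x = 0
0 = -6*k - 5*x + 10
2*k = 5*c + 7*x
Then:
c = 5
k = 15/4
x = -5/2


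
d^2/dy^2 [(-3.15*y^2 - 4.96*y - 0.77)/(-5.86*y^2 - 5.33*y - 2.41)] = (143.875892*y^3 - 108.268188*y^2 - 275.98842*y - 68.833444)/(201.230056*y^6 + 549.090204*y^5 + 747.70377*y^4 + 603.060185*y^3 + 307.502745*y^2 + 92.871519*y + 13.997521)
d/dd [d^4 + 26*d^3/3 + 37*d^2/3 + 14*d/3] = 4*d^3 + 26*d^2 + 74*d/3 + 14/3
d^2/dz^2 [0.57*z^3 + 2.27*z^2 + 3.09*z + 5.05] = 3.42*z + 4.54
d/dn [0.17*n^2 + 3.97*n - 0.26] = 0.34*n + 3.97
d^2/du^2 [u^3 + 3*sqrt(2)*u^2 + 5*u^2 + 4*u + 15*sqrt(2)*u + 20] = 6*u + 6*sqrt(2) + 10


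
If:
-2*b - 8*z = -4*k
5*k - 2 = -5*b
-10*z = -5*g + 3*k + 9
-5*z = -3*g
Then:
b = 632/255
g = -47/17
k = -106/51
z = -141/85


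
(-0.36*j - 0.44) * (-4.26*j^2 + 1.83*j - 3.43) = 1.5336*j^3 + 1.2156*j^2 + 0.4296*j + 1.5092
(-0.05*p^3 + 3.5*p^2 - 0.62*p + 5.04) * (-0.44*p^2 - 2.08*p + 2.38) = 0.022*p^5 - 1.436*p^4 - 7.1262*p^3 + 7.402*p^2 - 11.9588*p + 11.9952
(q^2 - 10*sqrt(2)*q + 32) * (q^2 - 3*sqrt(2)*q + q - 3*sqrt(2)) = q^4 - 13*sqrt(2)*q^3 + q^3 - 13*sqrt(2)*q^2 + 92*q^2 - 96*sqrt(2)*q + 92*q - 96*sqrt(2)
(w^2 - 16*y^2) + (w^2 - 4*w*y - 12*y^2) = 2*w^2 - 4*w*y - 28*y^2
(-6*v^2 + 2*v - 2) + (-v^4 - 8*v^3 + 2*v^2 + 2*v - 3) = -v^4 - 8*v^3 - 4*v^2 + 4*v - 5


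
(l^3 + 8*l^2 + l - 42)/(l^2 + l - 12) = (l^3 + 8*l^2 + l - 42)/(l^2 + l - 12)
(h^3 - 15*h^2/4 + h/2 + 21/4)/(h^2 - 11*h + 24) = (4*h^2 - 3*h - 7)/(4*(h - 8))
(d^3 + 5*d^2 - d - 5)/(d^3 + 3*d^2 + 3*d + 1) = (d^2 + 4*d - 5)/(d^2 + 2*d + 1)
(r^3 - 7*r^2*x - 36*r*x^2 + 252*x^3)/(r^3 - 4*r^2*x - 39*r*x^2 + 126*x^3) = (-r + 6*x)/(-r + 3*x)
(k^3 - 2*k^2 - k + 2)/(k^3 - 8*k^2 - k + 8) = (k - 2)/(k - 8)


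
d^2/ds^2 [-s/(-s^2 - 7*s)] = 2/(s^3 + 21*s^2 + 147*s + 343)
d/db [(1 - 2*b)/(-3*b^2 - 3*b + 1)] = (-6*b^2 + 6*b + 1)/(9*b^4 + 18*b^3 + 3*b^2 - 6*b + 1)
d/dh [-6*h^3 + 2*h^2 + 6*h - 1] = -18*h^2 + 4*h + 6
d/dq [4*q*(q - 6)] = 8*q - 24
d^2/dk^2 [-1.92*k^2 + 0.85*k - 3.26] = -3.84000000000000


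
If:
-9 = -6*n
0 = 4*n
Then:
No Solution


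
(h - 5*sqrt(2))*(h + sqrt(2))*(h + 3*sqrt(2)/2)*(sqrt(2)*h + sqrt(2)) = sqrt(2)*h^4 - 5*h^3 + sqrt(2)*h^3 - 22*sqrt(2)*h^2 - 5*h^2 - 22*sqrt(2)*h - 30*h - 30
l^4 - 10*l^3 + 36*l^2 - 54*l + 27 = (l - 3)^3*(l - 1)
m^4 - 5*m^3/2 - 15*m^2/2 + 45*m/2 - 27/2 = (m - 3)*(m - 3/2)*(m - 1)*(m + 3)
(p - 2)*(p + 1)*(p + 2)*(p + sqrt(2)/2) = p^4 + sqrt(2)*p^3/2 + p^3 - 4*p^2 + sqrt(2)*p^2/2 - 4*p - 2*sqrt(2)*p - 2*sqrt(2)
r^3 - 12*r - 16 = (r - 4)*(r + 2)^2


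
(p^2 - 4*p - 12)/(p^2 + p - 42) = (p + 2)/(p + 7)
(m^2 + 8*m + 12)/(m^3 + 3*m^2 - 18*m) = (m + 2)/(m*(m - 3))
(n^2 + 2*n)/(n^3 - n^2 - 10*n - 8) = n/(n^2 - 3*n - 4)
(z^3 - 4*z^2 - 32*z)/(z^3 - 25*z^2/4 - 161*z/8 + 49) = 8*z*(z + 4)/(8*z^2 + 14*z - 49)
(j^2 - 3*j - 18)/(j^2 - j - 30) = (j + 3)/(j + 5)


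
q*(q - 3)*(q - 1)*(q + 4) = q^4 - 13*q^2 + 12*q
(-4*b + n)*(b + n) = -4*b^2 - 3*b*n + n^2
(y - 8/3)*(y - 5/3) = y^2 - 13*y/3 + 40/9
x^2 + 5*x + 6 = (x + 2)*(x + 3)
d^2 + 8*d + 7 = (d + 1)*(d + 7)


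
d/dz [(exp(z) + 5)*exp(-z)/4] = -5*exp(-z)/4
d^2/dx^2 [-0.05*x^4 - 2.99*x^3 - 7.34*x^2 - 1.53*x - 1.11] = -0.6*x^2 - 17.94*x - 14.68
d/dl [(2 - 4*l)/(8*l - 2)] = -2/(4*l - 1)^2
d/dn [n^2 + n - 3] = 2*n + 1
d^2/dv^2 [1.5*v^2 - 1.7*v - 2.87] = 3.00000000000000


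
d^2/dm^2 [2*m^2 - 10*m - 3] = 4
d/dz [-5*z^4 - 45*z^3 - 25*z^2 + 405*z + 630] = -20*z^3 - 135*z^2 - 50*z + 405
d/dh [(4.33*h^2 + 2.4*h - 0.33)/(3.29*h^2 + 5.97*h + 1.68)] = (17.9541*h^2 + 16.7202*h + 6.0021)/(10.8241*h^4 + 39.2826*h^3 + 46.6953*h^2 + 20.0592*h + 2.8224)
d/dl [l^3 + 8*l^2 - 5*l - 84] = 3*l^2 + 16*l - 5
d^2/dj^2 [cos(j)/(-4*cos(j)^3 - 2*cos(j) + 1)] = (-8*(6*cos(j)^2 + 1)^2*sin(j)^2*cos(j) + 2*(-30*sin(j)^4 + 39*sin(j)^2 - 7)*(5*cos(j) + cos(3*j) - 1) + (5*cos(j) + cos(3*j) - 1)^2*cos(j))/(5*cos(j) + cos(3*j) - 1)^3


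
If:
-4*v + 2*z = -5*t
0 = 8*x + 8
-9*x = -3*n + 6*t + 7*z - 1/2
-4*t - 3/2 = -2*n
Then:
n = 8*v/5 - 83/140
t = 4*v/5 - 47/70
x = -1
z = 47/28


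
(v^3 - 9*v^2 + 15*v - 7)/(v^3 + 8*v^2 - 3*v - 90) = (v^3 - 9*v^2 + 15*v - 7)/(v^3 + 8*v^2 - 3*v - 90)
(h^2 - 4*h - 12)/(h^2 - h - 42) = (-h^2 + 4*h + 12)/(-h^2 + h + 42)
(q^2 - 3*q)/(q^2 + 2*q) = (q - 3)/(q + 2)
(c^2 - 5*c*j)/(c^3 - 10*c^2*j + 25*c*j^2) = 1/(c - 5*j)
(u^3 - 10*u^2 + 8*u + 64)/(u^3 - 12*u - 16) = (u - 8)/(u + 2)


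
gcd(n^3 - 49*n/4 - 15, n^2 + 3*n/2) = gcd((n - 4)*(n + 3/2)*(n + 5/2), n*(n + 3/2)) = n + 3/2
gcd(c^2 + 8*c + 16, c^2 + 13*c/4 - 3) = c + 4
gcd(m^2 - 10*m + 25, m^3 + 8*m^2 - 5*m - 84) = 1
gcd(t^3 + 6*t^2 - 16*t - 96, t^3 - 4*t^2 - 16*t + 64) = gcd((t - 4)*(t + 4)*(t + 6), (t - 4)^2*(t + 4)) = t^2 - 16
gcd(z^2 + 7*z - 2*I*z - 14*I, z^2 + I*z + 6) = z - 2*I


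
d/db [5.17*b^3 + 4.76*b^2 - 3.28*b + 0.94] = 15.51*b^2 + 9.52*b - 3.28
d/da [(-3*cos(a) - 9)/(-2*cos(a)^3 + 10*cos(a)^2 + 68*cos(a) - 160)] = 3*(cos(a)^3 + 2*cos(a)^2 - 15*cos(a) - 91)*sin(a)/((cos(a) - 8)^2*(cos(a) - 2)^2*(cos(a) + 5)^2)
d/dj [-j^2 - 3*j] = -2*j - 3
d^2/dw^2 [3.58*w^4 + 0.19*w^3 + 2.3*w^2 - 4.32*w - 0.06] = 42.96*w^2 + 1.14*w + 4.6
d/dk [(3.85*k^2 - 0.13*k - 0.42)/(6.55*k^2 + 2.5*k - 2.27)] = (10.4765*k^2 - 11.977*k + 1.3451)/(42.9025*k^4 + 32.75*k^3 - 23.487*k^2 - 11.35*k + 5.1529)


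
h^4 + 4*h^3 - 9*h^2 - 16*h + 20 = (h - 2)*(h - 1)*(h + 2)*(h + 5)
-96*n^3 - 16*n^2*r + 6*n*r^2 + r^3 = (-4*n + r)*(4*n + r)*(6*n + r)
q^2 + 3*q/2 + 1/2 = (q + 1/2)*(q + 1)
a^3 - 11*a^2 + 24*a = a*(a - 8)*(a - 3)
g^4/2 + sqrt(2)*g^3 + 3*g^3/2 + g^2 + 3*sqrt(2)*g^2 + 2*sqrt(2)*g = g*(g/2 + sqrt(2))*(g + 1)*(g + 2)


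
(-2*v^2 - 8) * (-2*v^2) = 4*v^4 + 16*v^2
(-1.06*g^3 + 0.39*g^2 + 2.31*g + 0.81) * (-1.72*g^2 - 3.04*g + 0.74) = 1.8232*g^5 + 2.5516*g^4 - 5.9432*g^3 - 8.127*g^2 - 0.753*g + 0.5994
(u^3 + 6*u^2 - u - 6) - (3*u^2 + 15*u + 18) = u^3 + 3*u^2 - 16*u - 24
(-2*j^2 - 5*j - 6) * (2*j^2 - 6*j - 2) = -4*j^4 + 2*j^3 + 22*j^2 + 46*j + 12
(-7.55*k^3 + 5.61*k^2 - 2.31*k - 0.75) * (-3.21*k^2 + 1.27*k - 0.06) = 24.2355*k^5 - 27.5966*k^4 + 14.9928*k^3 - 0.8628*k^2 - 0.8139*k + 0.045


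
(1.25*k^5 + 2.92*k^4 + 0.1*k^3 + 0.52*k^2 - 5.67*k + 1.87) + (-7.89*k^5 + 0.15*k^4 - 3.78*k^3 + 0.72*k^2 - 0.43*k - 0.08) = -6.64*k^5 + 3.07*k^4 - 3.68*k^3 + 1.24*k^2 - 6.1*k + 1.79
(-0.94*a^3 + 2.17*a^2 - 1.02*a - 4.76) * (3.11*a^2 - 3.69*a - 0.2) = -2.9234*a^5 + 10.2173*a^4 - 10.9915*a^3 - 11.4738*a^2 + 17.7684*a + 0.952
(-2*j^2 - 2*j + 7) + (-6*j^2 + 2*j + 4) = 11 - 8*j^2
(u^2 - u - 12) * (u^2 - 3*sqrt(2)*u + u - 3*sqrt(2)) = u^4 - 3*sqrt(2)*u^3 - 13*u^2 - 12*u + 39*sqrt(2)*u + 36*sqrt(2)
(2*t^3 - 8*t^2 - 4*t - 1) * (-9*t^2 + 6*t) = -18*t^5 + 84*t^4 - 12*t^3 - 15*t^2 - 6*t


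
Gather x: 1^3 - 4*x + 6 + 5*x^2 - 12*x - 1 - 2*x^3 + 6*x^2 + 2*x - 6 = -2*x^3 + 11*x^2 - 14*x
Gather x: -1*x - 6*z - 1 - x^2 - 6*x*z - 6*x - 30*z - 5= -x^2 + x*(-6*z - 7) - 36*z - 6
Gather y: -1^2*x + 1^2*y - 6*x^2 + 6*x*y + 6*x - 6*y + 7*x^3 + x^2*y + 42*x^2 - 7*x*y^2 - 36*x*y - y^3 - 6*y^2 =7*x^3 + 36*x^2 + 5*x - y^3 + y^2*(-7*x - 6) + y*(x^2 - 30*x - 5)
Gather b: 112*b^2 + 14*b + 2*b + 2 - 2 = 112*b^2 + 16*b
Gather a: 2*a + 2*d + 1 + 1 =2*a + 2*d + 2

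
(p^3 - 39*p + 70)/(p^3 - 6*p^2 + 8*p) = (p^2 + 2*p - 35)/(p*(p - 4))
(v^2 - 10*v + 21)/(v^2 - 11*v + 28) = (v - 3)/(v - 4)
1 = 1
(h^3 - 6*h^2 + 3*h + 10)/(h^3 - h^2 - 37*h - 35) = (h^2 - 7*h + 10)/(h^2 - 2*h - 35)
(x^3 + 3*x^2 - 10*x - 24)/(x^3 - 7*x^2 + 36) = (x + 4)/(x - 6)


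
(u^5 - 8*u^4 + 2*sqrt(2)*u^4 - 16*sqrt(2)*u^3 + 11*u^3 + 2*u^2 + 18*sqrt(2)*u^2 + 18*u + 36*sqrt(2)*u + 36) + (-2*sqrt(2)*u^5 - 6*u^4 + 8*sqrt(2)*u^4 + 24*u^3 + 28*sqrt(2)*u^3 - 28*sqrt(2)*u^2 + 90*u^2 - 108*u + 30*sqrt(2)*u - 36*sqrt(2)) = -2*sqrt(2)*u^5 + u^5 - 14*u^4 + 10*sqrt(2)*u^4 + 12*sqrt(2)*u^3 + 35*u^3 - 10*sqrt(2)*u^2 + 92*u^2 - 90*u + 66*sqrt(2)*u - 36*sqrt(2) + 36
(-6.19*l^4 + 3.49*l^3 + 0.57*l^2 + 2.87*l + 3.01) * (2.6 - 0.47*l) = 2.9093*l^5 - 17.7343*l^4 + 8.8061*l^3 + 0.1331*l^2 + 6.0473*l + 7.826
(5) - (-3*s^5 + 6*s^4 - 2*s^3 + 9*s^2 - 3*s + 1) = 3*s^5 - 6*s^4 + 2*s^3 - 9*s^2 + 3*s + 4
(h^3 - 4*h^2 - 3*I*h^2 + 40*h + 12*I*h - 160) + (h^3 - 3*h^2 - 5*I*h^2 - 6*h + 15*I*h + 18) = 2*h^3 - 7*h^2 - 8*I*h^2 + 34*h + 27*I*h - 142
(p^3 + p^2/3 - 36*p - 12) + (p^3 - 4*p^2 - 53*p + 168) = 2*p^3 - 11*p^2/3 - 89*p + 156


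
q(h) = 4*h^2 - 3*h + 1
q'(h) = 8*h - 3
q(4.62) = 72.52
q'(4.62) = 33.96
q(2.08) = 12.07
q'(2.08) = 13.64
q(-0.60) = 4.24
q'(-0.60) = -7.80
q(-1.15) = 9.74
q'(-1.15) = -12.20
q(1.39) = 4.56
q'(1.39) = 8.12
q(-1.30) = 11.66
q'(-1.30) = -13.40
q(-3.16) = 50.42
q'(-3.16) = -28.28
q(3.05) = 29.06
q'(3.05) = 21.40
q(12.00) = 541.00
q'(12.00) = 93.00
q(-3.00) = 46.00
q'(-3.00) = -27.00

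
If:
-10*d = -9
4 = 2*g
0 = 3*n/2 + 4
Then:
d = 9/10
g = 2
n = -8/3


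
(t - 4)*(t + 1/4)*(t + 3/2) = t^3 - 9*t^2/4 - 53*t/8 - 3/2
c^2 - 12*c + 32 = (c - 8)*(c - 4)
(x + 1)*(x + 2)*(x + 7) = x^3 + 10*x^2 + 23*x + 14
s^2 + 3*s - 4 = (s - 1)*(s + 4)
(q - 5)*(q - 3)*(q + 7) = q^3 - q^2 - 41*q + 105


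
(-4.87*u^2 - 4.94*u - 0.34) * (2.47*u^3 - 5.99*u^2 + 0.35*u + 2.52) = -12.0289*u^5 + 16.9695*u^4 + 27.0463*u^3 - 11.9648*u^2 - 12.5678*u - 0.8568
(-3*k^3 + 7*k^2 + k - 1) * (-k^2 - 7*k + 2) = 3*k^5 + 14*k^4 - 56*k^3 + 8*k^2 + 9*k - 2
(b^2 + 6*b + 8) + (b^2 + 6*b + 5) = 2*b^2 + 12*b + 13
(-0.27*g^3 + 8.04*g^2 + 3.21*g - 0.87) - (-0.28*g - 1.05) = -0.27*g^3 + 8.04*g^2 + 3.49*g + 0.18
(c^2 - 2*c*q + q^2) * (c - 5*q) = c^3 - 7*c^2*q + 11*c*q^2 - 5*q^3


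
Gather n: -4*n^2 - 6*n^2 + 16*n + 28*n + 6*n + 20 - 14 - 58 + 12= -10*n^2 + 50*n - 40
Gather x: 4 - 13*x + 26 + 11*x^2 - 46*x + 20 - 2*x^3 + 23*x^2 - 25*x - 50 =-2*x^3 + 34*x^2 - 84*x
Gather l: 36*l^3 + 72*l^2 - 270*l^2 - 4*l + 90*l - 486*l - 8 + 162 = 36*l^3 - 198*l^2 - 400*l + 154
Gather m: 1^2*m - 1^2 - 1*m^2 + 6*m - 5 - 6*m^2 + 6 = -7*m^2 + 7*m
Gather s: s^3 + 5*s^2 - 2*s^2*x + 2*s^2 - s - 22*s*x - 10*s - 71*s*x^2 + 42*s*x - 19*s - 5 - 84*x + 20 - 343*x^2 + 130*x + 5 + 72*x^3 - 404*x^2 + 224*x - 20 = s^3 + s^2*(7 - 2*x) + s*(-71*x^2 + 20*x - 30) + 72*x^3 - 747*x^2 + 270*x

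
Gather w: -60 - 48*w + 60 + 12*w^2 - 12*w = 12*w^2 - 60*w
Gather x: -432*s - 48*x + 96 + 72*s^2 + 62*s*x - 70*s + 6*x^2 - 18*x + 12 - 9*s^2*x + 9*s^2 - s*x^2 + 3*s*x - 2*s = 81*s^2 - 504*s + x^2*(6 - s) + x*(-9*s^2 + 65*s - 66) + 108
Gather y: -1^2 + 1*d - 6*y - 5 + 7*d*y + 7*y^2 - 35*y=d + 7*y^2 + y*(7*d - 41) - 6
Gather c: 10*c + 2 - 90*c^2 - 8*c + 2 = -90*c^2 + 2*c + 4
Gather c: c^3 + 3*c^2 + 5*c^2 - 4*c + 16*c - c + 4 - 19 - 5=c^3 + 8*c^2 + 11*c - 20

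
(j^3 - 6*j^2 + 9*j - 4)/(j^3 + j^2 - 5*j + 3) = (j - 4)/(j + 3)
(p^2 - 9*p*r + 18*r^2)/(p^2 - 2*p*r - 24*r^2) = (p - 3*r)/(p + 4*r)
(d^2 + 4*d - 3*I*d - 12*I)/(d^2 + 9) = (d + 4)/(d + 3*I)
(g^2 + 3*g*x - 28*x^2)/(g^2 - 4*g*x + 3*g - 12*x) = (g + 7*x)/(g + 3)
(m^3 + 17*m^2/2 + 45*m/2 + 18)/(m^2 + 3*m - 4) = (2*m^2 + 9*m + 9)/(2*(m - 1))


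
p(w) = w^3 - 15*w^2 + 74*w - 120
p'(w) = 3*w^2 - 30*w + 74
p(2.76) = -9.00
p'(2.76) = 14.05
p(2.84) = -7.92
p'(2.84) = 13.00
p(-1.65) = -287.43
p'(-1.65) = 131.67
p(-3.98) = -715.17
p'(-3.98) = 240.92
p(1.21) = -50.65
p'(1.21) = 42.09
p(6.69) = 3.14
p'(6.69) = 7.57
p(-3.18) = -539.16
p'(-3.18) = 199.74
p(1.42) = -42.30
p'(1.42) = 37.45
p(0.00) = -120.00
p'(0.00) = 74.00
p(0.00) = -120.00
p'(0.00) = 74.00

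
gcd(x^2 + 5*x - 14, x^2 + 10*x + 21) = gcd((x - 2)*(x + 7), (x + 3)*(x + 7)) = x + 7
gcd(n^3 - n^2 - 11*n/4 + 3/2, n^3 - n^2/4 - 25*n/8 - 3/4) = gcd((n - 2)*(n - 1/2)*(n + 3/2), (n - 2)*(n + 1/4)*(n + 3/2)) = n^2 - n/2 - 3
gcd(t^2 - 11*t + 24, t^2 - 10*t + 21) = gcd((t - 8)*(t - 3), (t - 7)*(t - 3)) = t - 3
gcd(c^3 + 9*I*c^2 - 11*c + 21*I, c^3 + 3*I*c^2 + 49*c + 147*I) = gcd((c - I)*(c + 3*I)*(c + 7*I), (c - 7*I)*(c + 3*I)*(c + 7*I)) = c^2 + 10*I*c - 21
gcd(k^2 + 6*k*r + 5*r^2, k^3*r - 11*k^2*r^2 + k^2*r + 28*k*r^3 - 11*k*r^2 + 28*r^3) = 1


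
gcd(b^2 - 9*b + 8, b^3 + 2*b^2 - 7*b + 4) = b - 1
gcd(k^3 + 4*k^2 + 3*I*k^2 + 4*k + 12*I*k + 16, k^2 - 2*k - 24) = k + 4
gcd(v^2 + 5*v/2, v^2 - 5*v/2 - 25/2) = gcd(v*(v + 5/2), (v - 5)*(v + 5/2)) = v + 5/2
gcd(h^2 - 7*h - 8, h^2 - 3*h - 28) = 1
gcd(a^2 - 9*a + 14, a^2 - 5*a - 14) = a - 7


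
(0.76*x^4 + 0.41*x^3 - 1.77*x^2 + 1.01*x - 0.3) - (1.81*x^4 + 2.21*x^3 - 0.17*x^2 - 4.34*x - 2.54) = -1.05*x^4 - 1.8*x^3 - 1.6*x^2 + 5.35*x + 2.24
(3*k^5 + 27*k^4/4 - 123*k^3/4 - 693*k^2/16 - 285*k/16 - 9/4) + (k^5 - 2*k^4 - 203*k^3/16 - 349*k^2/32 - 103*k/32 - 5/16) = 4*k^5 + 19*k^4/4 - 695*k^3/16 - 1735*k^2/32 - 673*k/32 - 41/16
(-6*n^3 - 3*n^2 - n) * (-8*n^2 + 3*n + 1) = 48*n^5 + 6*n^4 - 7*n^3 - 6*n^2 - n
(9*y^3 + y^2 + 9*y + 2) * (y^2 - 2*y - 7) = 9*y^5 - 17*y^4 - 56*y^3 - 23*y^2 - 67*y - 14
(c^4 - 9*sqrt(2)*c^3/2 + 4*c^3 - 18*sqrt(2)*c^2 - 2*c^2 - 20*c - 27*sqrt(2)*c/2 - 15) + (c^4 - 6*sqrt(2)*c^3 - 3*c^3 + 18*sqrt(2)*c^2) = 2*c^4 - 21*sqrt(2)*c^3/2 + c^3 - 2*c^2 - 20*c - 27*sqrt(2)*c/2 - 15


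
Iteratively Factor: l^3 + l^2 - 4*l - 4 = (l + 2)*(l^2 - l - 2) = (l + 1)*(l + 2)*(l - 2)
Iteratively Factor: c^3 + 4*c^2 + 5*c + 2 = (c + 1)*(c^2 + 3*c + 2) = (c + 1)^2*(c + 2)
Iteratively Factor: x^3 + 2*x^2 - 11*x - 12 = (x + 4)*(x^2 - 2*x - 3) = (x - 3)*(x + 4)*(x + 1)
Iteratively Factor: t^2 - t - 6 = (t - 3)*(t + 2)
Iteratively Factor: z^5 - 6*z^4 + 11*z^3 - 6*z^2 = (z)*(z^4 - 6*z^3 + 11*z^2 - 6*z) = z*(z - 3)*(z^3 - 3*z^2 + 2*z) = z^2*(z - 3)*(z^2 - 3*z + 2) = z^2*(z - 3)*(z - 1)*(z - 2)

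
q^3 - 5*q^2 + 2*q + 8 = (q - 4)*(q - 2)*(q + 1)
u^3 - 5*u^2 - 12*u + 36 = (u - 6)*(u - 2)*(u + 3)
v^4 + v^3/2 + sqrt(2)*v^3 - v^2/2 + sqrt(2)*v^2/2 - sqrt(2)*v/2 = v*(v - 1/2)*(v + 1)*(v + sqrt(2))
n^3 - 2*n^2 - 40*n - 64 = (n - 8)*(n + 2)*(n + 4)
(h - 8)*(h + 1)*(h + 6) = h^3 - h^2 - 50*h - 48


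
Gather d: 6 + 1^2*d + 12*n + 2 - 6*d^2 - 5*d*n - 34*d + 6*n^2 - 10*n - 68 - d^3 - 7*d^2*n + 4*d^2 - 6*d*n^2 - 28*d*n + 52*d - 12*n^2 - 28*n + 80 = -d^3 + d^2*(-7*n - 2) + d*(-6*n^2 - 33*n + 19) - 6*n^2 - 26*n + 20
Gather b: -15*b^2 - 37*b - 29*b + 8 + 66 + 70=-15*b^2 - 66*b + 144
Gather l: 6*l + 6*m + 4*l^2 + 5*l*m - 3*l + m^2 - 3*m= 4*l^2 + l*(5*m + 3) + m^2 + 3*m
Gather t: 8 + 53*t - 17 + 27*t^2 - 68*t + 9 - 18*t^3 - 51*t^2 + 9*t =-18*t^3 - 24*t^2 - 6*t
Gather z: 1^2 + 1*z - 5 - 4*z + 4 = -3*z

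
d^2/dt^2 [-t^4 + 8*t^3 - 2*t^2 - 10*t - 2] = -12*t^2 + 48*t - 4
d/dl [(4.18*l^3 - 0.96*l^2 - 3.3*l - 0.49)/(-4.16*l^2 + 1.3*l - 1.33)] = (-17.3888*l^4 + 10.868*l^3 - 31.6542*l^2 - 1.5232*l + 5.026)/(17.3056*l^4 - 10.816*l^3 + 12.7556*l^2 - 3.458*l + 1.7689)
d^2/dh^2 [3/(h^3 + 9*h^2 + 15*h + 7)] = 36*(h^2 + 10*h + 27)/(h^7 + 25*h^6 + 237*h^5 + 1061*h^4 + 2339*h^3 + 2667*h^2 + 1519*h + 343)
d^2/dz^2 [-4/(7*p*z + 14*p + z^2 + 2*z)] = 8*(7*p*z + 14*p + z^2 + 2*z - (7*p + 2*z + 2)^2)/(7*p*z + 14*p + z^2 + 2*z)^3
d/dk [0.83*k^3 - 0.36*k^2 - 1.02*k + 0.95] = 2.49*k^2 - 0.72*k - 1.02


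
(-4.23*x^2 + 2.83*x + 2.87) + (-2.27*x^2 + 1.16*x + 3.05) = -6.5*x^2 + 3.99*x + 5.92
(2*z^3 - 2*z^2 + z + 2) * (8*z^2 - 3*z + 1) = 16*z^5 - 22*z^4 + 16*z^3 + 11*z^2 - 5*z + 2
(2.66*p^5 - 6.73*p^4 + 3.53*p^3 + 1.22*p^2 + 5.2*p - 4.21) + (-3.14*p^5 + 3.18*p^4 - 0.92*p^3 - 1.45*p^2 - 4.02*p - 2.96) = -0.48*p^5 - 3.55*p^4 + 2.61*p^3 - 0.23*p^2 + 1.18*p - 7.17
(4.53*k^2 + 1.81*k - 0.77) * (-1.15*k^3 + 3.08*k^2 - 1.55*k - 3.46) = -5.2095*k^5 + 11.8709*k^4 - 0.5612*k^3 - 20.8509*k^2 - 5.0691*k + 2.6642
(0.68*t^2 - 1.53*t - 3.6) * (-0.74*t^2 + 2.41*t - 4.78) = -0.5032*t^4 + 2.771*t^3 - 4.2737*t^2 - 1.3626*t + 17.208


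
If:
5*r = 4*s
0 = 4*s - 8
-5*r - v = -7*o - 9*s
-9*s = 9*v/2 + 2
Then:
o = -130/63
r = 8/5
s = 2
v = -40/9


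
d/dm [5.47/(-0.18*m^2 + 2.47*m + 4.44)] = (1.9692*m - 13.5109)/(-0.18*m^2 + 2.47*m + 4.44)^2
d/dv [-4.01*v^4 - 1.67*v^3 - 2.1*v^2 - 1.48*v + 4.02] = -16.04*v^3 - 5.01*v^2 - 4.2*v - 1.48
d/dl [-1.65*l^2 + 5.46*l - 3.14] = 5.46 - 3.3*l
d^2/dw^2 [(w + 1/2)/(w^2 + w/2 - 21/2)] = 2*((2*w + 1)*(4*w + 1)^2 - 4*(3*w + 1)*(2*w^2 + w - 21))/(2*w^2 + w - 21)^3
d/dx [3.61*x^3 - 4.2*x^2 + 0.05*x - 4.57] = 10.83*x^2 - 8.4*x + 0.05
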